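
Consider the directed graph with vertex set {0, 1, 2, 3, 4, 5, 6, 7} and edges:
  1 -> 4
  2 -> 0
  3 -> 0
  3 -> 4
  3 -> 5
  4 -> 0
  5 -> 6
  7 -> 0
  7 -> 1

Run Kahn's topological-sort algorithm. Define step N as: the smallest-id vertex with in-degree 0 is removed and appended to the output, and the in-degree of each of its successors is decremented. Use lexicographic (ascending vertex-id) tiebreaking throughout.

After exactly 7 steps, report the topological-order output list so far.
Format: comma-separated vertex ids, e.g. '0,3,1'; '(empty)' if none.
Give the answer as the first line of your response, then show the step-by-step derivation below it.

2,3,5,6,7,1,4

step 1: output 2; order=[2]; indeg=(3,1,0,0,2,1,1,0)
step 2: output 3; order=[2,3]; indeg=(2,1,0,0,1,0,1,0)
step 3: output 5; order=[2,3,5]; indeg=(2,1,0,0,1,0,0,0)
step 4: output 6; order=[2,3,5,6]; indeg=(2,1,0,0,1,0,0,0)
step 5: output 7; order=[2,3,5,6,7]; indeg=(1,0,0,0,1,0,0,0)
step 6: output 1; order=[2,3,5,6,7,1]; indeg=(1,0,0,0,0,0,0,0)
step 7: output 4; order=[2,3,5,6,7,1,4]; indeg=(0,0,0,0,0,0,0,0)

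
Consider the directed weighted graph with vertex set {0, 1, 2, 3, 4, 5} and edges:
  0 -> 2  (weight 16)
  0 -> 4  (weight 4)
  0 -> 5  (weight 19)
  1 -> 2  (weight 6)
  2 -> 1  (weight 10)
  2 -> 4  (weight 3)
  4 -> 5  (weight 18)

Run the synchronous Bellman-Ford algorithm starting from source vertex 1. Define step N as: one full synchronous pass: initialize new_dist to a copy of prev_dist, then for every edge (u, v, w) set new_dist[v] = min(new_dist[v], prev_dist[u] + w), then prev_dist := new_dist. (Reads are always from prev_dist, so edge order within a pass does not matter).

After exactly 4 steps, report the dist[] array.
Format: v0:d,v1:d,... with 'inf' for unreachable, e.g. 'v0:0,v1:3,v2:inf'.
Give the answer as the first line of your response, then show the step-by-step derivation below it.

v0:inf,v1:0,v2:6,v3:inf,v4:9,v5:27

step 1: dist = v0:inf,v1:0,v2:6,v3:inf,v4:inf,v5:inf
step 2: dist = v0:inf,v1:0,v2:6,v3:inf,v4:9,v5:inf
step 3: dist = v0:inf,v1:0,v2:6,v3:inf,v4:9,v5:27
step 4: dist = v0:inf,v1:0,v2:6,v3:inf,v4:9,v5:27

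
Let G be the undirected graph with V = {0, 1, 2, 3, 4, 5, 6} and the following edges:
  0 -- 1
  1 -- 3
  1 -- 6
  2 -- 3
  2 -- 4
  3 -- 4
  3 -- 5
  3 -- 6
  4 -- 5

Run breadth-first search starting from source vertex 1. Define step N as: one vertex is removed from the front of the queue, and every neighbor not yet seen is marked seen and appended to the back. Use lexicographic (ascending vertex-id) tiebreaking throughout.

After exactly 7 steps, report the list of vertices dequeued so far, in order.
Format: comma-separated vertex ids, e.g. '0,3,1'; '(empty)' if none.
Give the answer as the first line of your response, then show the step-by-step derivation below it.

1,0,3,6,2,4,5

step 1: dequeue 1; queue=[0,3,6]; order=1
step 2: dequeue 0; queue=[3,6]; order=1,0
step 3: dequeue 3; queue=[6,2,4,5]; order=1,0,3
step 4: dequeue 6; queue=[2,4,5]; order=1,0,3,6
step 5: dequeue 2; queue=[4,5]; order=1,0,3,6,2
step 6: dequeue 4; queue=[5]; order=1,0,3,6,2,4
step 7: dequeue 5; queue=[(empty)]; order=1,0,3,6,2,4,5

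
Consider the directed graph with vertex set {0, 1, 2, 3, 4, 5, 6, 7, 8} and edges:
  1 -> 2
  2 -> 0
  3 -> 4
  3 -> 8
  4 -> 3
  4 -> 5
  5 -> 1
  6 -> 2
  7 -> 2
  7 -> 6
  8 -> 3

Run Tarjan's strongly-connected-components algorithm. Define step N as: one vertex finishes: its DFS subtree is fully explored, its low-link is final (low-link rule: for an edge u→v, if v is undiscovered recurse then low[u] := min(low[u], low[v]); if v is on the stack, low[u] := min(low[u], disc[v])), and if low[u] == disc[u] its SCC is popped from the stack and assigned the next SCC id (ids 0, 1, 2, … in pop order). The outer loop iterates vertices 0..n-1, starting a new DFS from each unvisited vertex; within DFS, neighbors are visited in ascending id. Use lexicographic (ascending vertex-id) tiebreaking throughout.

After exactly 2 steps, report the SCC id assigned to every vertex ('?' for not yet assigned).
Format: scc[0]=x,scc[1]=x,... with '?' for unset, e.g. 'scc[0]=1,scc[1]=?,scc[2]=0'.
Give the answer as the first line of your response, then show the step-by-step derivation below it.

scc[0]=0,scc[1]=?,scc[2]=1,scc[3]=?,scc[4]=?,scc[5]=?,scc[6]=?,scc[7]=?,scc[8]=?

step 1: low=(low[0]=0,low[1]=?,low[2]=?,low[3]=?,low[4]=?,low[5]=?,low[6]=?,low[7]=?,low[8]=?); scc=(scc[0]=0,scc[1]=?,scc[2]=?,scc[3]=?,scc[4]=?,scc[5]=?,scc[6]=?,scc[7]=?,scc[8]=?)
step 2: low=(low[0]=0,low[1]=1,low[2]=2,low[3]=?,low[4]=?,low[5]=?,low[6]=?,low[7]=?,low[8]=?); scc=(scc[0]=0,scc[1]=?,scc[2]=1,scc[3]=?,scc[4]=?,scc[5]=?,scc[6]=?,scc[7]=?,scc[8]=?)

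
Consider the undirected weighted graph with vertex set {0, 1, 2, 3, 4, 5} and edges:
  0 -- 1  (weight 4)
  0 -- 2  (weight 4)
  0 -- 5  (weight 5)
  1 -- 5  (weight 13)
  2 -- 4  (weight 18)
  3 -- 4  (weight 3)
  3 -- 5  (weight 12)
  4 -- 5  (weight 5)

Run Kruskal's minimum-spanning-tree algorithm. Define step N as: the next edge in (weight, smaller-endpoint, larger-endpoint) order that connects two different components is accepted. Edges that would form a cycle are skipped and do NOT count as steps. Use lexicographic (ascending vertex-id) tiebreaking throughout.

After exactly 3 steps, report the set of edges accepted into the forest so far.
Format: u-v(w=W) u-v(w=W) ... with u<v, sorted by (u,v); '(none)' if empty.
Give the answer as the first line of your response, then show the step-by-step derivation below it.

0-1(w=4) 0-2(w=4) 3-4(w=3)

step 1: add edge 3-4 (w=3); MST = {3-4(w=3)}
step 2: add edge 0-1 (w=4); MST = {0-1(w=4) 3-4(w=3)}
step 3: add edge 0-2 (w=4); MST = {0-1(w=4) 0-2(w=4) 3-4(w=3)}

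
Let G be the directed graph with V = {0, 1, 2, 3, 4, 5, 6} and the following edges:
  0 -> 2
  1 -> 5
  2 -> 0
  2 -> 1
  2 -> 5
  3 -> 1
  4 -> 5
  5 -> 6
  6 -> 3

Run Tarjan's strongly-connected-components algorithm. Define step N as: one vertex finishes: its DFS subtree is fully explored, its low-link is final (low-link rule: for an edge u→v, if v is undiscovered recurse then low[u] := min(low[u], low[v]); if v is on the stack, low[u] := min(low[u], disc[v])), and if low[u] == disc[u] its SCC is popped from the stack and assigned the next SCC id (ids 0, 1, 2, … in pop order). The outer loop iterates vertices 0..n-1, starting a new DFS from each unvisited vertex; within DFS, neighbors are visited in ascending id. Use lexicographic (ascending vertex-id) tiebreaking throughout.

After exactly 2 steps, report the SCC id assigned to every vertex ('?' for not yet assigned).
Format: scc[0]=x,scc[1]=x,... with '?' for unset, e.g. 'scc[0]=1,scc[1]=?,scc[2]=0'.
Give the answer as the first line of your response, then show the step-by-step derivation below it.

scc[0]=?,scc[1]=?,scc[2]=?,scc[3]=?,scc[4]=?,scc[5]=?,scc[6]=?

step 1: low=(low[0]=0,low[1]=2,low[2]=0,low[3]=2,low[4]=?,low[5]=3,low[6]=4); scc=(scc[0]=?,scc[1]=?,scc[2]=?,scc[3]=?,scc[4]=?,scc[5]=?,scc[6]=?)
step 2: low=(low[0]=0,low[1]=2,low[2]=0,low[3]=2,low[4]=?,low[5]=3,low[6]=2); scc=(scc[0]=?,scc[1]=?,scc[2]=?,scc[3]=?,scc[4]=?,scc[5]=?,scc[6]=?)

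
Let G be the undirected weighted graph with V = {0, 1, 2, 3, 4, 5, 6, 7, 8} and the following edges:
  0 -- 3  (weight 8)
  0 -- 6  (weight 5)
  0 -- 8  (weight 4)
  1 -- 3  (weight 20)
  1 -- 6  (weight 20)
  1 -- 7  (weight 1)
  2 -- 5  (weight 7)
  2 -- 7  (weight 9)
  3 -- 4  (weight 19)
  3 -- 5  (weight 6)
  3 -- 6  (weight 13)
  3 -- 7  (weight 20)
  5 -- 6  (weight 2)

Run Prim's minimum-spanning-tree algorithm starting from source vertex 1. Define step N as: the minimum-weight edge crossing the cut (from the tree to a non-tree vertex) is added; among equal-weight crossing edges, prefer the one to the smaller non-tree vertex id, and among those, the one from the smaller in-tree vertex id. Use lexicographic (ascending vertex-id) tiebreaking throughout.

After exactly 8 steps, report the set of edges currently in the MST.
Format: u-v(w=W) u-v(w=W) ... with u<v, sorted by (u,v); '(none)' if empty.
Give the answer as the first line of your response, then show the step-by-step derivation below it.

0-6(w=5) 0-8(w=4) 1-7(w=1) 2-5(w=7) 2-7(w=9) 3-4(w=19) 3-5(w=6) 5-6(w=2)

step 1: add edge 1-7 (w=1); MST = {1-7(w=1)}
step 2: add edge 2-7 (w=9); MST = {1-7(w=1) 2-7(w=9)}
step 3: add edge 2-5 (w=7); MST = {1-7(w=1) 2-5(w=7) 2-7(w=9)}
step 4: add edge 5-6 (w=2); MST = {1-7(w=1) 2-5(w=7) 2-7(w=9) 5-6(w=2)}
step 5: add edge 0-6 (w=5); MST = {0-6(w=5) 1-7(w=1) 2-5(w=7) 2-7(w=9) 5-6(w=2)}
step 6: add edge 0-8 (w=4); MST = {0-6(w=5) 0-8(w=4) 1-7(w=1) 2-5(w=7) 2-7(w=9) 5-6(w=2)}
step 7: add edge 3-5 (w=6); MST = {0-6(w=5) 0-8(w=4) 1-7(w=1) 2-5(w=7) 2-7(w=9) 3-5(w=6) 5-6(w=2)}
step 8: add edge 3-4 (w=19); MST = {0-6(w=5) 0-8(w=4) 1-7(w=1) 2-5(w=7) 2-7(w=9) 3-4(w=19) 3-5(w=6) 5-6(w=2)}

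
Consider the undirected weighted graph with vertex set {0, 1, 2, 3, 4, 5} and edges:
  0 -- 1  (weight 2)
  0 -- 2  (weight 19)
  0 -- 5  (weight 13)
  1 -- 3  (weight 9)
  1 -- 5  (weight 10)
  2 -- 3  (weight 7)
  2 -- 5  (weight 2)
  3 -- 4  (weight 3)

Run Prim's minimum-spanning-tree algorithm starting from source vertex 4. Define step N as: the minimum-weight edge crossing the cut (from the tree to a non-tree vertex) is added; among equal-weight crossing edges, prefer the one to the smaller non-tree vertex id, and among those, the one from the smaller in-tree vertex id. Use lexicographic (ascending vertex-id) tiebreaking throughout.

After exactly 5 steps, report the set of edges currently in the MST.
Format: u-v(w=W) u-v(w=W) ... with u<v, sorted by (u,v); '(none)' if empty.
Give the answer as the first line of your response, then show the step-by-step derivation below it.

0-1(w=2) 1-3(w=9) 2-3(w=7) 2-5(w=2) 3-4(w=3)

step 1: add edge 3-4 (w=3); MST = {3-4(w=3)}
step 2: add edge 2-3 (w=7); MST = {2-3(w=7) 3-4(w=3)}
step 3: add edge 2-5 (w=2); MST = {2-3(w=7) 2-5(w=2) 3-4(w=3)}
step 4: add edge 1-3 (w=9); MST = {1-3(w=9) 2-3(w=7) 2-5(w=2) 3-4(w=3)}
step 5: add edge 0-1 (w=2); MST = {0-1(w=2) 1-3(w=9) 2-3(w=7) 2-5(w=2) 3-4(w=3)}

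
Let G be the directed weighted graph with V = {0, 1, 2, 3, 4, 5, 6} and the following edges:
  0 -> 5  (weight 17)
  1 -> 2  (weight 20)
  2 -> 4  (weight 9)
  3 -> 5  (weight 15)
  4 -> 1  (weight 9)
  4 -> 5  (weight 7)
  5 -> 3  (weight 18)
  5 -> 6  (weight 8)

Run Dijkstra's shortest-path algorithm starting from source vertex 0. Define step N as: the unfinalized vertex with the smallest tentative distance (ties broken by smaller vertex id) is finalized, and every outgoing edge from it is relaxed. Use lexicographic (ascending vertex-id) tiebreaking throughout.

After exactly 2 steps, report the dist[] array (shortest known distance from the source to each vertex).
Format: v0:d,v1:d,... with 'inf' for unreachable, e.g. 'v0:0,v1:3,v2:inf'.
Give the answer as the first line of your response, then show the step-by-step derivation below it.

v0:0,v1:inf,v2:inf,v3:35,v4:inf,v5:17,v6:25

step 1: dist = v0:0,v1:inf,v2:inf,v3:inf,v4:inf,v5:17,v6:inf
step 2: dist = v0:0,v1:inf,v2:inf,v3:35,v4:inf,v5:17,v6:25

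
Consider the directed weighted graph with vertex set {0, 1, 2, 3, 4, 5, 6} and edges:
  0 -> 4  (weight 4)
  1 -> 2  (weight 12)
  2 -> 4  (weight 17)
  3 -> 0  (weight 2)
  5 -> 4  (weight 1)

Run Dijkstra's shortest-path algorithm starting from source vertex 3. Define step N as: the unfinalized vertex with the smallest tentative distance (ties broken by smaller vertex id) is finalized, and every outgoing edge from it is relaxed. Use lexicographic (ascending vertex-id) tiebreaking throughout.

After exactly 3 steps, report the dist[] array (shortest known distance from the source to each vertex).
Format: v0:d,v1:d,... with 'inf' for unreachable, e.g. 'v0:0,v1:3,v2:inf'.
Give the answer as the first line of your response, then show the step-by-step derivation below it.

v0:2,v1:inf,v2:inf,v3:0,v4:6,v5:inf,v6:inf

step 1: dist = v0:2,v1:inf,v2:inf,v3:0,v4:inf,v5:inf,v6:inf
step 2: dist = v0:2,v1:inf,v2:inf,v3:0,v4:6,v5:inf,v6:inf
step 3: dist = v0:2,v1:inf,v2:inf,v3:0,v4:6,v5:inf,v6:inf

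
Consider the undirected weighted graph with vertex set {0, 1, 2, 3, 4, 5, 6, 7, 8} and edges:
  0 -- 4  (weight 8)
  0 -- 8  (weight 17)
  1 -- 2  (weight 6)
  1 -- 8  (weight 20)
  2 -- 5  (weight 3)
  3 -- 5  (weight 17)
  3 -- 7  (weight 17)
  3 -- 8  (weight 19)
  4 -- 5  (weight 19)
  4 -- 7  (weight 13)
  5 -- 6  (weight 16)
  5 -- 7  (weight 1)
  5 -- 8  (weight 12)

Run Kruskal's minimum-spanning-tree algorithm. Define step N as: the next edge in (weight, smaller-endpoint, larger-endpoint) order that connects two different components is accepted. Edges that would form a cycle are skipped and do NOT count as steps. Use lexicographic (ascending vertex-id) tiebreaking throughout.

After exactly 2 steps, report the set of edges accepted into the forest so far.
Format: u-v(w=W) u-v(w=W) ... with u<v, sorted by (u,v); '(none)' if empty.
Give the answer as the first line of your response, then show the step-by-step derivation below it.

2-5(w=3) 5-7(w=1)

step 1: add edge 5-7 (w=1); MST = {5-7(w=1)}
step 2: add edge 2-5 (w=3); MST = {2-5(w=3) 5-7(w=1)}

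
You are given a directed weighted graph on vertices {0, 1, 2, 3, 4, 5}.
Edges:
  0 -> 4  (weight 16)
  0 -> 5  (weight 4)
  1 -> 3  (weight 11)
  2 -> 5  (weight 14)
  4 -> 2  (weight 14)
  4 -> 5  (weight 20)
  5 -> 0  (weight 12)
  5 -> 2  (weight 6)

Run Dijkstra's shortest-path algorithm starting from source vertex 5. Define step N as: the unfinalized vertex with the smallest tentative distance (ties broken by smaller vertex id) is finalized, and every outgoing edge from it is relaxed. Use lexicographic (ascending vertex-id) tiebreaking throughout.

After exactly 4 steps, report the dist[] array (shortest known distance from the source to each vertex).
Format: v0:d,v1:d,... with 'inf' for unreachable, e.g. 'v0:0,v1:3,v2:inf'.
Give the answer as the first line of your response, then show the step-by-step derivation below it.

v0:12,v1:inf,v2:6,v3:inf,v4:28,v5:0

step 1: dist = v0:12,v1:inf,v2:6,v3:inf,v4:inf,v5:0
step 2: dist = v0:12,v1:inf,v2:6,v3:inf,v4:inf,v5:0
step 3: dist = v0:12,v1:inf,v2:6,v3:inf,v4:28,v5:0
step 4: dist = v0:12,v1:inf,v2:6,v3:inf,v4:28,v5:0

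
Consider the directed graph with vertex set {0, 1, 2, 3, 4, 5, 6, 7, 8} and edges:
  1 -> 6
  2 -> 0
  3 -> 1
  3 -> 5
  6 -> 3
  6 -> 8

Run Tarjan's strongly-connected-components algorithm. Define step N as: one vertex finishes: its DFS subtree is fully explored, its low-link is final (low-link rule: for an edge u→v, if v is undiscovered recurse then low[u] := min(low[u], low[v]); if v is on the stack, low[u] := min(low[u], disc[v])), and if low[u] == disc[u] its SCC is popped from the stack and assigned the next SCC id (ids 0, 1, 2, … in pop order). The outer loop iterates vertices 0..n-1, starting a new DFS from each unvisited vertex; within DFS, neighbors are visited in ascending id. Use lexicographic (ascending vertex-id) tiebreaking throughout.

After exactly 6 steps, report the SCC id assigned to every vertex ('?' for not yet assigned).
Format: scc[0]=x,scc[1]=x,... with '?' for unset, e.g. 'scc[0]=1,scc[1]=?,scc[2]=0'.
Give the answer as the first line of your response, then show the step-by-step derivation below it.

scc[0]=0,scc[1]=3,scc[2]=?,scc[3]=3,scc[4]=?,scc[5]=1,scc[6]=3,scc[7]=?,scc[8]=2

step 1: low=(low[0]=0,low[1]=?,low[2]=?,low[3]=?,low[4]=?,low[5]=?,low[6]=?,low[7]=?,low[8]=?); scc=(scc[0]=0,scc[1]=?,scc[2]=?,scc[3]=?,scc[4]=?,scc[5]=?,scc[6]=?,scc[7]=?,scc[8]=?)
step 2: low=(low[0]=0,low[1]=1,low[2]=?,low[3]=1,low[4]=?,low[5]=4,low[6]=2,low[7]=?,low[8]=?); scc=(scc[0]=0,scc[1]=?,scc[2]=?,scc[3]=?,scc[4]=?,scc[5]=1,scc[6]=?,scc[7]=?,scc[8]=?)
step 3: low=(low[0]=0,low[1]=1,low[2]=?,low[3]=1,low[4]=?,low[5]=4,low[6]=2,low[7]=?,low[8]=?); scc=(scc[0]=0,scc[1]=?,scc[2]=?,scc[3]=?,scc[4]=?,scc[5]=1,scc[6]=?,scc[7]=?,scc[8]=?)
step 4: low=(low[0]=0,low[1]=1,low[2]=?,low[3]=1,low[4]=?,low[5]=4,low[6]=1,low[7]=?,low[8]=5); scc=(scc[0]=0,scc[1]=?,scc[2]=?,scc[3]=?,scc[4]=?,scc[5]=1,scc[6]=?,scc[7]=?,scc[8]=2)
step 5: low=(low[0]=0,low[1]=1,low[2]=?,low[3]=1,low[4]=?,low[5]=4,low[6]=1,low[7]=?,low[8]=5); scc=(scc[0]=0,scc[1]=?,scc[2]=?,scc[3]=?,scc[4]=?,scc[5]=1,scc[6]=?,scc[7]=?,scc[8]=2)
step 6: low=(low[0]=0,low[1]=1,low[2]=?,low[3]=1,low[4]=?,low[5]=4,low[6]=1,low[7]=?,low[8]=5); scc=(scc[0]=0,scc[1]=3,scc[2]=?,scc[3]=3,scc[4]=?,scc[5]=1,scc[6]=3,scc[7]=?,scc[8]=2)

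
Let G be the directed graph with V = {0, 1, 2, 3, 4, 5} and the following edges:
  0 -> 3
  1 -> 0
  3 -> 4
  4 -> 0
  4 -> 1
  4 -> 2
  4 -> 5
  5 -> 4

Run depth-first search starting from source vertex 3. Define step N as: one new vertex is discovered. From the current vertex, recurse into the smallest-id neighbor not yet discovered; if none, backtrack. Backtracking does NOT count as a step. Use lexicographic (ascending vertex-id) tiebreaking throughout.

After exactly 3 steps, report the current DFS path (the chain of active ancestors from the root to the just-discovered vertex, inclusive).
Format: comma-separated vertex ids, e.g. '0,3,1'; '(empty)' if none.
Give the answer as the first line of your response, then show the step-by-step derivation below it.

3,4,0

step 1: discover 3; path=3; order=3
step 2: discover 4; path=3>4; order=3,4
step 3: discover 0; path=3>4>0; order=3,4,0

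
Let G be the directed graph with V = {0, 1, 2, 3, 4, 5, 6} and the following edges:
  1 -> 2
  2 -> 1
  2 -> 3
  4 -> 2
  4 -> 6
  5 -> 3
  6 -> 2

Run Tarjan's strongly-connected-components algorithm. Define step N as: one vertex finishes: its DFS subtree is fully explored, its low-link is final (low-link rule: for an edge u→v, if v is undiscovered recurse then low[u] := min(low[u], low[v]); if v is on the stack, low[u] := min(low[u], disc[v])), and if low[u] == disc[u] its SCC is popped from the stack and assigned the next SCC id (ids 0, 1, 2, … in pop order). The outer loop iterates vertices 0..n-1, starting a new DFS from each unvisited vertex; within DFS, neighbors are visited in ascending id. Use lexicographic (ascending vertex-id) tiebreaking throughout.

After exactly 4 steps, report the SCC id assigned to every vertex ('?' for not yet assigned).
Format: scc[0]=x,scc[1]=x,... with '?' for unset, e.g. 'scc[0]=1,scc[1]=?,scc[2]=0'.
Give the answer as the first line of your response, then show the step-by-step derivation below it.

scc[0]=0,scc[1]=2,scc[2]=2,scc[3]=1,scc[4]=?,scc[5]=?,scc[6]=?

step 1: low=(low[0]=0,low[1]=?,low[2]=?,low[3]=?,low[4]=?,low[5]=?,low[6]=?); scc=(scc[0]=0,scc[1]=?,scc[2]=?,scc[3]=?,scc[4]=?,scc[5]=?,scc[6]=?)
step 2: low=(low[0]=0,low[1]=1,low[2]=1,low[3]=3,low[4]=?,low[5]=?,low[6]=?); scc=(scc[0]=0,scc[1]=?,scc[2]=?,scc[3]=1,scc[4]=?,scc[5]=?,scc[6]=?)
step 3: low=(low[0]=0,low[1]=1,low[2]=1,low[3]=3,low[4]=?,low[5]=?,low[6]=?); scc=(scc[0]=0,scc[1]=?,scc[2]=?,scc[3]=1,scc[4]=?,scc[5]=?,scc[6]=?)
step 4: low=(low[0]=0,low[1]=1,low[2]=1,low[3]=3,low[4]=?,low[5]=?,low[6]=?); scc=(scc[0]=0,scc[1]=2,scc[2]=2,scc[3]=1,scc[4]=?,scc[5]=?,scc[6]=?)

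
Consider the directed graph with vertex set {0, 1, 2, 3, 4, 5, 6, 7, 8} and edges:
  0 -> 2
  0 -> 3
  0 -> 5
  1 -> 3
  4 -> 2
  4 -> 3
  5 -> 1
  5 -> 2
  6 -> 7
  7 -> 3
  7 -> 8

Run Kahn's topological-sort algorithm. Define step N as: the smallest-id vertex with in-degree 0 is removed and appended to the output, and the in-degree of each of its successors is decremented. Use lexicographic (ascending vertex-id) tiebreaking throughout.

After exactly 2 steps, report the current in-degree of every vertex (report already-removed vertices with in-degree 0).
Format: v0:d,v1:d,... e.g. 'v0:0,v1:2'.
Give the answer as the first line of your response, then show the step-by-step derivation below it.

v0:0,v1:1,v2:1,v3:2,v4:0,v5:0,v6:0,v7:1,v8:1

step 1: output 0; order=[0]; indeg=(0,1,2,3,0,0,0,1,1)
step 2: output 4; order=[0,4]; indeg=(0,1,1,2,0,0,0,1,1)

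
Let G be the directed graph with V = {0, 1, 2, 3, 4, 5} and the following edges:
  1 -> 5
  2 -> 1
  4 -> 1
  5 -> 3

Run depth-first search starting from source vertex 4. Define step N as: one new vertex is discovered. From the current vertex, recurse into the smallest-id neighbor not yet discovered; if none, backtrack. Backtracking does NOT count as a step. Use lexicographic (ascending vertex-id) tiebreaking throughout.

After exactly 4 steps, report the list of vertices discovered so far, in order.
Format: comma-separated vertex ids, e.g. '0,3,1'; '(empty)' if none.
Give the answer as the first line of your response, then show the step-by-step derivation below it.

4,1,5,3

step 1: discover 4; path=4; order=4
step 2: discover 1; path=4>1; order=4,1
step 3: discover 5; path=4>1>5; order=4,1,5
step 4: discover 3; path=4>1>5>3; order=4,1,5,3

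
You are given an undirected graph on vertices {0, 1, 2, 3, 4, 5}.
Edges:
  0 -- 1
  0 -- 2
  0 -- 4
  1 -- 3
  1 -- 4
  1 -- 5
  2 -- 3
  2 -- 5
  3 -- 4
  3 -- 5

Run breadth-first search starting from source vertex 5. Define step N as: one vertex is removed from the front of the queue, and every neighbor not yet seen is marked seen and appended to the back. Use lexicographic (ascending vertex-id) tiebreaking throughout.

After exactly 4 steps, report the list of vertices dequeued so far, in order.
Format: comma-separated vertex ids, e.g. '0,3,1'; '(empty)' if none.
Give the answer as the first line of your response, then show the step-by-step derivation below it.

5,1,2,3

step 1: dequeue 5; queue=[1,2,3]; order=5
step 2: dequeue 1; queue=[2,3,0,4]; order=5,1
step 3: dequeue 2; queue=[3,0,4]; order=5,1,2
step 4: dequeue 3; queue=[0,4]; order=5,1,2,3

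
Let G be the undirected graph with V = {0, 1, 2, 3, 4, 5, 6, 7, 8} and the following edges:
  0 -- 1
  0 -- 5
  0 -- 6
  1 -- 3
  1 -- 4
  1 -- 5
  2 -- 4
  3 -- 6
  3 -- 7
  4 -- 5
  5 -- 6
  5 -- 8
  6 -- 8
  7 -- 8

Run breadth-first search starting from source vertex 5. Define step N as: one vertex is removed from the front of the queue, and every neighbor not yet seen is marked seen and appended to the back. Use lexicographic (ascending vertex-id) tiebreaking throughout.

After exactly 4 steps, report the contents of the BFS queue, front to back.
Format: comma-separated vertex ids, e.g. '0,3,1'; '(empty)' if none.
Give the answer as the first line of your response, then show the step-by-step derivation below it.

6,8,3,2

step 1: dequeue 5; queue=[0,1,4,6,8]; order=5
step 2: dequeue 0; queue=[1,4,6,8]; order=5,0
step 3: dequeue 1; queue=[4,6,8,3]; order=5,0,1
step 4: dequeue 4; queue=[6,8,3,2]; order=5,0,1,4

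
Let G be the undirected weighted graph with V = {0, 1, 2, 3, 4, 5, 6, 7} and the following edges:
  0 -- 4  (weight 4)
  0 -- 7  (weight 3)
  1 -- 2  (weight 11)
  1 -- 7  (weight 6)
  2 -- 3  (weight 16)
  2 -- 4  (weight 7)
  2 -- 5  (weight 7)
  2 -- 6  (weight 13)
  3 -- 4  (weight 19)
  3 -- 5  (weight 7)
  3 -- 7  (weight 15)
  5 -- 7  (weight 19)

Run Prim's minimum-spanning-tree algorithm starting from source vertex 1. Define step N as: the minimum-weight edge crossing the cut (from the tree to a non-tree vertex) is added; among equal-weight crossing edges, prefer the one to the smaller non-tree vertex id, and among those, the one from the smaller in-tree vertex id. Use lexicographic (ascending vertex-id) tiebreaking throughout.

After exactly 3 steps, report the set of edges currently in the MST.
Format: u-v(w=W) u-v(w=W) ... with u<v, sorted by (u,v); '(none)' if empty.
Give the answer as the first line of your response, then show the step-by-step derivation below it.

0-4(w=4) 0-7(w=3) 1-7(w=6)

step 1: add edge 1-7 (w=6); MST = {1-7(w=6)}
step 2: add edge 0-7 (w=3); MST = {0-7(w=3) 1-7(w=6)}
step 3: add edge 0-4 (w=4); MST = {0-4(w=4) 0-7(w=3) 1-7(w=6)}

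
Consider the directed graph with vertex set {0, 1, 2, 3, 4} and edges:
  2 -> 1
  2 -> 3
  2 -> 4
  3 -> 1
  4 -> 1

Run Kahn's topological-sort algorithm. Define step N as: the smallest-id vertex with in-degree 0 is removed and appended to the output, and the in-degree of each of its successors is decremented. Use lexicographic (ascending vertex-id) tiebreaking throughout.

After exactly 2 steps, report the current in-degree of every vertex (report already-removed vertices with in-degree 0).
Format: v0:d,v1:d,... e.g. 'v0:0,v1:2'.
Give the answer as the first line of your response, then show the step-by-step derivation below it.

v0:0,v1:2,v2:0,v3:0,v4:0

step 1: output 0; order=[0]; indeg=(0,3,0,1,1)
step 2: output 2; order=[0,2]; indeg=(0,2,0,0,0)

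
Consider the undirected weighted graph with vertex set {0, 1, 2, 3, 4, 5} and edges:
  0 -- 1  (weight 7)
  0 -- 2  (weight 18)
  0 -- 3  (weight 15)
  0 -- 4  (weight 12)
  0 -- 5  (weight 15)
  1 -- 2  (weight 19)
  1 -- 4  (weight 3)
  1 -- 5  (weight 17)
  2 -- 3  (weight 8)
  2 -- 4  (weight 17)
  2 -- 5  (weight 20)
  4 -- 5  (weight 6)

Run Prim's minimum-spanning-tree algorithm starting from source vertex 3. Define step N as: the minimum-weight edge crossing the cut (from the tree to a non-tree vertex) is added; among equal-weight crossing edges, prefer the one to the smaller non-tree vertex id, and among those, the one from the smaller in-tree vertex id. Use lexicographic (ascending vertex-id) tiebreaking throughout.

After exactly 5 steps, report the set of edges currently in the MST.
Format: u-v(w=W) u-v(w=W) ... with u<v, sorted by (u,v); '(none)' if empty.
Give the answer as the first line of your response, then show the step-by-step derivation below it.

0-1(w=7) 0-3(w=15) 1-4(w=3) 2-3(w=8) 4-5(w=6)

step 1: add edge 2-3 (w=8); MST = {2-3(w=8)}
step 2: add edge 0-3 (w=15); MST = {0-3(w=15) 2-3(w=8)}
step 3: add edge 0-1 (w=7); MST = {0-1(w=7) 0-3(w=15) 2-3(w=8)}
step 4: add edge 1-4 (w=3); MST = {0-1(w=7) 0-3(w=15) 1-4(w=3) 2-3(w=8)}
step 5: add edge 4-5 (w=6); MST = {0-1(w=7) 0-3(w=15) 1-4(w=3) 2-3(w=8) 4-5(w=6)}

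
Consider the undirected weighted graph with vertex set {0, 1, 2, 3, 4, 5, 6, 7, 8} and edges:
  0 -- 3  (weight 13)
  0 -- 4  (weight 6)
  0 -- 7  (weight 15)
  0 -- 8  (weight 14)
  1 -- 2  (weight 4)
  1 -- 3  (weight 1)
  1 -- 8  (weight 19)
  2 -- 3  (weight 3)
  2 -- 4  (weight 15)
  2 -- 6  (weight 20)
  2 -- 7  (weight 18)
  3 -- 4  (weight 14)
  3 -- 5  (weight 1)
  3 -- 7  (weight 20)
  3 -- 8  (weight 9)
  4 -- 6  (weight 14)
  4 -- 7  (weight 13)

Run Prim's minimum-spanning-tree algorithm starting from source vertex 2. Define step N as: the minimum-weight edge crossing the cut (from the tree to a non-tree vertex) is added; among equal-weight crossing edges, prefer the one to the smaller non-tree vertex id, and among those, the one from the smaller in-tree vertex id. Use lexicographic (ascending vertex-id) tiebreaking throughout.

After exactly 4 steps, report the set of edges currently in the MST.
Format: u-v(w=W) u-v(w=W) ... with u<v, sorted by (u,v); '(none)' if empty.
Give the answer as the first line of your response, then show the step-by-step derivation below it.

1-3(w=1) 2-3(w=3) 3-5(w=1) 3-8(w=9)

step 1: add edge 2-3 (w=3); MST = {2-3(w=3)}
step 2: add edge 1-3 (w=1); MST = {1-3(w=1) 2-3(w=3)}
step 3: add edge 3-5 (w=1); MST = {1-3(w=1) 2-3(w=3) 3-5(w=1)}
step 4: add edge 3-8 (w=9); MST = {1-3(w=1) 2-3(w=3) 3-5(w=1) 3-8(w=9)}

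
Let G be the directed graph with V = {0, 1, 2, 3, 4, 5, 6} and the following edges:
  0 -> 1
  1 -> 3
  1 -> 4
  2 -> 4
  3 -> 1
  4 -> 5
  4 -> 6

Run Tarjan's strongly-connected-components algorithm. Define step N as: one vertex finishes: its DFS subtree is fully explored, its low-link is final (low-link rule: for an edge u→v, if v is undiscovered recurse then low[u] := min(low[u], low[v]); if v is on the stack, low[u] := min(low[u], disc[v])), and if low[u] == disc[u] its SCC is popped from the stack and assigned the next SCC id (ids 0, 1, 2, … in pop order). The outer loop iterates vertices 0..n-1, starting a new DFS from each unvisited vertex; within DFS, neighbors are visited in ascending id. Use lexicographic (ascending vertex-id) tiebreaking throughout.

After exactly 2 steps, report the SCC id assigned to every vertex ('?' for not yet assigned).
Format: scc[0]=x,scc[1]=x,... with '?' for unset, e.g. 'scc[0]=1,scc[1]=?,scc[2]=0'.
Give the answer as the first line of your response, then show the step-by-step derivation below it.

scc[0]=?,scc[1]=?,scc[2]=?,scc[3]=?,scc[4]=?,scc[5]=0,scc[6]=?

step 1: low=(low[0]=0,low[1]=1,low[2]=?,low[3]=1,low[4]=?,low[5]=?,low[6]=?); scc=(scc[0]=?,scc[1]=?,scc[2]=?,scc[3]=?,scc[4]=?,scc[5]=?,scc[6]=?)
step 2: low=(low[0]=0,low[1]=1,low[2]=?,low[3]=1,low[4]=3,low[5]=4,low[6]=?); scc=(scc[0]=?,scc[1]=?,scc[2]=?,scc[3]=?,scc[4]=?,scc[5]=0,scc[6]=?)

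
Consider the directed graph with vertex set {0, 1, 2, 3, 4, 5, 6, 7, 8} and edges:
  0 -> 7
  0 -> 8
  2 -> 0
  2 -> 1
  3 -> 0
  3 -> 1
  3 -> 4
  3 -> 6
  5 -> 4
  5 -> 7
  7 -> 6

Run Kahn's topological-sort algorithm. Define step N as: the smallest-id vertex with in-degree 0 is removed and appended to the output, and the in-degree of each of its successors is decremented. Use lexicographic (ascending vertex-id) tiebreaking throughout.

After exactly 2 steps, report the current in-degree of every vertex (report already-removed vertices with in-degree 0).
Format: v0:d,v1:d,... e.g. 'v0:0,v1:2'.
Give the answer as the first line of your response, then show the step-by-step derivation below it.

v0:0,v1:0,v2:0,v3:0,v4:1,v5:0,v6:1,v7:2,v8:1

step 1: output 2; order=[2]; indeg=(1,1,0,0,2,0,2,2,1)
step 2: output 3; order=[2,3]; indeg=(0,0,0,0,1,0,1,2,1)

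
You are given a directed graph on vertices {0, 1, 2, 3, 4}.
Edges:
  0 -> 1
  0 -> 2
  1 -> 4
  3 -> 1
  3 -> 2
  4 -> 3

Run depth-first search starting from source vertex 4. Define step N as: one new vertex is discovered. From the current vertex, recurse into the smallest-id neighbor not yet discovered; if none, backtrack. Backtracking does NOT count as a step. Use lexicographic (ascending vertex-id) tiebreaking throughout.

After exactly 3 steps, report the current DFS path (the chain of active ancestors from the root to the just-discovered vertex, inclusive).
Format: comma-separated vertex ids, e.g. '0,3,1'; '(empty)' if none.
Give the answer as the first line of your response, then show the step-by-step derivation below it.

4,3,1

step 1: discover 4; path=4; order=4
step 2: discover 3; path=4>3; order=4,3
step 3: discover 1; path=4>3>1; order=4,3,1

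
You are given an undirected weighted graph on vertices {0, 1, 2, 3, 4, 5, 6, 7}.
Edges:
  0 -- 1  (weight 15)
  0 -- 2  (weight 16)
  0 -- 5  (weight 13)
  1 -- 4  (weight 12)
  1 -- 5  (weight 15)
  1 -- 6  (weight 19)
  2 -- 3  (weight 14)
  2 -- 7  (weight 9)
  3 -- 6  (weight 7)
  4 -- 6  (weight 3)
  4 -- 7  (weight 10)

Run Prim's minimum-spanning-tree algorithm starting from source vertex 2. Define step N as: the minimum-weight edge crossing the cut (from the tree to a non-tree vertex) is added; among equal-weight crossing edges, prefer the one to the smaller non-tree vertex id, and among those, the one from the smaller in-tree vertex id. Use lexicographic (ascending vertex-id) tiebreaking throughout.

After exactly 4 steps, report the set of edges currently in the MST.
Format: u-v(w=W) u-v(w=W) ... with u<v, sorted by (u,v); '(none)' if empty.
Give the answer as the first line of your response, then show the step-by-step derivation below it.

2-7(w=9) 3-6(w=7) 4-6(w=3) 4-7(w=10)

step 1: add edge 2-7 (w=9); MST = {2-7(w=9)}
step 2: add edge 4-7 (w=10); MST = {2-7(w=9) 4-7(w=10)}
step 3: add edge 4-6 (w=3); MST = {2-7(w=9) 4-6(w=3) 4-7(w=10)}
step 4: add edge 3-6 (w=7); MST = {2-7(w=9) 3-6(w=7) 4-6(w=3) 4-7(w=10)}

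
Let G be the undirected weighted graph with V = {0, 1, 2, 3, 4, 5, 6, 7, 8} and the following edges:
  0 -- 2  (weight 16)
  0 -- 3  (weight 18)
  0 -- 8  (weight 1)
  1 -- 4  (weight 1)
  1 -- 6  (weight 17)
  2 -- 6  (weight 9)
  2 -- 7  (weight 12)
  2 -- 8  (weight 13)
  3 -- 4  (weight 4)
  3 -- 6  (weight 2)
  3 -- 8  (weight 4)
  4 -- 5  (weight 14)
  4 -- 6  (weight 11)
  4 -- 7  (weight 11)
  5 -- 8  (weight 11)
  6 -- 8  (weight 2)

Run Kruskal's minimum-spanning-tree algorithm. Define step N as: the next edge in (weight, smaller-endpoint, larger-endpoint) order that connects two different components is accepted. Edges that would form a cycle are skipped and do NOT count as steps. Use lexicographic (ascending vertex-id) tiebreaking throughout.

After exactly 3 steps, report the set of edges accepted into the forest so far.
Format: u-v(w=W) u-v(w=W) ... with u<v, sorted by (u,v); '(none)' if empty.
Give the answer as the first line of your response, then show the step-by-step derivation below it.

0-8(w=1) 1-4(w=1) 3-6(w=2)

step 1: add edge 0-8 (w=1); MST = {0-8(w=1)}
step 2: add edge 1-4 (w=1); MST = {0-8(w=1) 1-4(w=1)}
step 3: add edge 3-6 (w=2); MST = {0-8(w=1) 1-4(w=1) 3-6(w=2)}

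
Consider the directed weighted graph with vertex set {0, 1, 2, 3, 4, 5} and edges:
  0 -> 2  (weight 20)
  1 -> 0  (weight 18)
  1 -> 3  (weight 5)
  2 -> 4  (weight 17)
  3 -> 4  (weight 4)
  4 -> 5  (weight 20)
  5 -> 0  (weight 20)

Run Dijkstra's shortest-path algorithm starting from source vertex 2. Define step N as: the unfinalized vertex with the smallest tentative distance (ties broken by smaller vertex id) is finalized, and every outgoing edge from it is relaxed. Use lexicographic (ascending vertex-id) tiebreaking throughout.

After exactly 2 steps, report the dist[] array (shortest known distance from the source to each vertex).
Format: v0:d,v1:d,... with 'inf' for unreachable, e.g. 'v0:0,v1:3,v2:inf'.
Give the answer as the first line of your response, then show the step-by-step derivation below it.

v0:inf,v1:inf,v2:0,v3:inf,v4:17,v5:37

step 1: dist = v0:inf,v1:inf,v2:0,v3:inf,v4:17,v5:inf
step 2: dist = v0:inf,v1:inf,v2:0,v3:inf,v4:17,v5:37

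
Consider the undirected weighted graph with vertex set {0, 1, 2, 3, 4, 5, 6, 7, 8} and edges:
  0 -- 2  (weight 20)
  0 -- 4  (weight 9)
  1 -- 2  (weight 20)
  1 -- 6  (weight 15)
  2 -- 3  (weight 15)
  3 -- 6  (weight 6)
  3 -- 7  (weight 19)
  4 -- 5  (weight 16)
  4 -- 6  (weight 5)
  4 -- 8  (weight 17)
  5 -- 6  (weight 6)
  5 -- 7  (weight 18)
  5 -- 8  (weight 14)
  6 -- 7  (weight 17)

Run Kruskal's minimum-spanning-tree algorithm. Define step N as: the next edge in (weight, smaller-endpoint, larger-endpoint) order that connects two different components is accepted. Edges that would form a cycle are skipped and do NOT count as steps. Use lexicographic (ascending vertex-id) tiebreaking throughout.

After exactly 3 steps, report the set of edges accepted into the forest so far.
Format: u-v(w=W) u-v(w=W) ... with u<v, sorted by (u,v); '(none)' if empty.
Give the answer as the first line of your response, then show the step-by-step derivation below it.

3-6(w=6) 4-6(w=5) 5-6(w=6)

step 1: add edge 4-6 (w=5); MST = {4-6(w=5)}
step 2: add edge 3-6 (w=6); MST = {3-6(w=6) 4-6(w=5)}
step 3: add edge 5-6 (w=6); MST = {3-6(w=6) 4-6(w=5) 5-6(w=6)}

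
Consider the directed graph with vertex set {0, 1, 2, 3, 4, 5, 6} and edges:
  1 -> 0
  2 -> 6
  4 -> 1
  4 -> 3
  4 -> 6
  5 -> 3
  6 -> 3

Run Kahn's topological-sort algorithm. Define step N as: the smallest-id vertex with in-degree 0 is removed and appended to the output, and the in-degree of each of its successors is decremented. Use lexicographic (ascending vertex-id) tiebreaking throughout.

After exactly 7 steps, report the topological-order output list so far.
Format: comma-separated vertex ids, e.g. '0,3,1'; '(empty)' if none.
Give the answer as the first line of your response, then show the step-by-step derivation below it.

2,4,1,0,5,6,3

step 1: output 2; order=[2]; indeg=(1,1,0,3,0,0,1)
step 2: output 4; order=[2,4]; indeg=(1,0,0,2,0,0,0)
step 3: output 1; order=[2,4,1]; indeg=(0,0,0,2,0,0,0)
step 4: output 0; order=[2,4,1,0]; indeg=(0,0,0,2,0,0,0)
step 5: output 5; order=[2,4,1,0,5]; indeg=(0,0,0,1,0,0,0)
step 6: output 6; order=[2,4,1,0,5,6]; indeg=(0,0,0,0,0,0,0)
step 7: output 3; order=[2,4,1,0,5,6,3]; indeg=(0,0,0,0,0,0,0)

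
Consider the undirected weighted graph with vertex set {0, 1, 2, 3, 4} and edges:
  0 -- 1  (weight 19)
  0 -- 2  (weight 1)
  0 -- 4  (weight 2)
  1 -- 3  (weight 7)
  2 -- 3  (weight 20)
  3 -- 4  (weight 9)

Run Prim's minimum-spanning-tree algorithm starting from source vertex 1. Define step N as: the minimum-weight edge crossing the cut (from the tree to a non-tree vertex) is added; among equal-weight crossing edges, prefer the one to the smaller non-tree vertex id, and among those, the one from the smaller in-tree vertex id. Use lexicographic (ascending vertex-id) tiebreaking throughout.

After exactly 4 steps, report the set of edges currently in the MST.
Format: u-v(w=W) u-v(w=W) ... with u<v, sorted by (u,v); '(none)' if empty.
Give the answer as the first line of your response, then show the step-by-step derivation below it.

0-2(w=1) 0-4(w=2) 1-3(w=7) 3-4(w=9)

step 1: add edge 1-3 (w=7); MST = {1-3(w=7)}
step 2: add edge 3-4 (w=9); MST = {1-3(w=7) 3-4(w=9)}
step 3: add edge 0-4 (w=2); MST = {0-4(w=2) 1-3(w=7) 3-4(w=9)}
step 4: add edge 0-2 (w=1); MST = {0-2(w=1) 0-4(w=2) 1-3(w=7) 3-4(w=9)}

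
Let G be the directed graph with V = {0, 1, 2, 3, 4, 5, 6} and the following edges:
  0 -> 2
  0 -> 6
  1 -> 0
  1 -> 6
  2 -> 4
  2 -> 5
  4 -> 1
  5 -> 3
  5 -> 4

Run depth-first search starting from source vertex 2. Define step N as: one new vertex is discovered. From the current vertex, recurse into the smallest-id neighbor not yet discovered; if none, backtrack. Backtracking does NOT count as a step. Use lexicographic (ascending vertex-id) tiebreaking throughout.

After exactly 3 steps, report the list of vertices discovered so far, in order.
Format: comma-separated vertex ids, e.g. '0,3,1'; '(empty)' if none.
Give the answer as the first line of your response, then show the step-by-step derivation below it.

2,4,1

step 1: discover 2; path=2; order=2
step 2: discover 4; path=2>4; order=2,4
step 3: discover 1; path=2>4>1; order=2,4,1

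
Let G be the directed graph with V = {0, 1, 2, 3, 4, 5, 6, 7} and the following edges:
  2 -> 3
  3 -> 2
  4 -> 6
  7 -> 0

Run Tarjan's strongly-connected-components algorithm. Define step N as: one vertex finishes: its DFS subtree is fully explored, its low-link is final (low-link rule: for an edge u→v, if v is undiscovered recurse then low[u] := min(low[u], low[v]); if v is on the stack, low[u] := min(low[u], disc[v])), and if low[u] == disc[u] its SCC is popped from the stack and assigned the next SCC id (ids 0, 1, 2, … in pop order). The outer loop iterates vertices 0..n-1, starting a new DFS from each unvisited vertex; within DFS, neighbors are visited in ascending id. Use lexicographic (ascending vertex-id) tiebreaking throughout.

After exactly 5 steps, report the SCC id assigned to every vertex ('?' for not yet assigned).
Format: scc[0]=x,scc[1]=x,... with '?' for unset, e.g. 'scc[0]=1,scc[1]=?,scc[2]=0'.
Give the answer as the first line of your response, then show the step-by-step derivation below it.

scc[0]=0,scc[1]=1,scc[2]=2,scc[3]=2,scc[4]=?,scc[5]=?,scc[6]=3,scc[7]=?

step 1: low=(low[0]=0,low[1]=?,low[2]=?,low[3]=?,low[4]=?,low[5]=?,low[6]=?,low[7]=?); scc=(scc[0]=0,scc[1]=?,scc[2]=?,scc[3]=?,scc[4]=?,scc[5]=?,scc[6]=?,scc[7]=?)
step 2: low=(low[0]=0,low[1]=1,low[2]=?,low[3]=?,low[4]=?,low[5]=?,low[6]=?,low[7]=?); scc=(scc[0]=0,scc[1]=1,scc[2]=?,scc[3]=?,scc[4]=?,scc[5]=?,scc[6]=?,scc[7]=?)
step 3: low=(low[0]=0,low[1]=1,low[2]=2,low[3]=2,low[4]=?,low[5]=?,low[6]=?,low[7]=?); scc=(scc[0]=0,scc[1]=1,scc[2]=?,scc[3]=?,scc[4]=?,scc[5]=?,scc[6]=?,scc[7]=?)
step 4: low=(low[0]=0,low[1]=1,low[2]=2,low[3]=2,low[4]=?,low[5]=?,low[6]=?,low[7]=?); scc=(scc[0]=0,scc[1]=1,scc[2]=2,scc[3]=2,scc[4]=?,scc[5]=?,scc[6]=?,scc[7]=?)
step 5: low=(low[0]=0,low[1]=1,low[2]=2,low[3]=2,low[4]=4,low[5]=?,low[6]=5,low[7]=?); scc=(scc[0]=0,scc[1]=1,scc[2]=2,scc[3]=2,scc[4]=?,scc[5]=?,scc[6]=3,scc[7]=?)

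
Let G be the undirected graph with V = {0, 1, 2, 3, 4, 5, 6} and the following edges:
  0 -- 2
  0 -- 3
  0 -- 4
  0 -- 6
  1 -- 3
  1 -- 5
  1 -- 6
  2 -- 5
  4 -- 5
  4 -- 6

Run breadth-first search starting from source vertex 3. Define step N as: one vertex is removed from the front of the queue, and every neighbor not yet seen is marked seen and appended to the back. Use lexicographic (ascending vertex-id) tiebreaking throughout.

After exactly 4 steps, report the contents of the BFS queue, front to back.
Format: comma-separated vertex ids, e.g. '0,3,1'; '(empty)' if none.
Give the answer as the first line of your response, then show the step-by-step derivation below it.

4,6,5

step 1: dequeue 3; queue=[0,1]; order=3
step 2: dequeue 0; queue=[1,2,4,6]; order=3,0
step 3: dequeue 1; queue=[2,4,6,5]; order=3,0,1
step 4: dequeue 2; queue=[4,6,5]; order=3,0,1,2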